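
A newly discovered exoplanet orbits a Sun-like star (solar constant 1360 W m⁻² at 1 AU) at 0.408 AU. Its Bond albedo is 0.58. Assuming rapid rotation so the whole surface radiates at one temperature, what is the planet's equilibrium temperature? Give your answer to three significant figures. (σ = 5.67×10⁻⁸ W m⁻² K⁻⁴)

Flux at 0.408 AU: S = 1360/0.408² = 8170 W m⁻².
Energy balance: absorbed = emitted ⇒ πR²·S(1−A) = 4πR²·σT_eq⁴, so T_eq⁴ = S(1−A)/(4σ).
T_eq = [8170 × 0.42 / (4 × 5.67×10⁻⁸)]^(1/4) = (1.51×10¹⁰)^(1/4) = 351 K.

T_eq ≈ 351 K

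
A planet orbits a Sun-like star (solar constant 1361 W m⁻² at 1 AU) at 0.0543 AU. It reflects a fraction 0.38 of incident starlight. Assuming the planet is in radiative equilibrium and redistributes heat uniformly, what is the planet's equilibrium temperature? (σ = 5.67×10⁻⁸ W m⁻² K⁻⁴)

Flux at 0.0543 AU: S = 1361/0.0543² = 4.62×10⁵ W m⁻².
Energy balance: absorbed = emitted ⇒ πR²·S(1−A) = 4πR²·σT_eq⁴, so T_eq⁴ = S(1−A)/(4σ).
T_eq = [4.62×10⁵ × 0.62 / (4 × 5.67×10⁻⁸)]^(1/4) = (1.26×10¹²)^(1/4) = 1060 K.

T_eq ≈ 1060 K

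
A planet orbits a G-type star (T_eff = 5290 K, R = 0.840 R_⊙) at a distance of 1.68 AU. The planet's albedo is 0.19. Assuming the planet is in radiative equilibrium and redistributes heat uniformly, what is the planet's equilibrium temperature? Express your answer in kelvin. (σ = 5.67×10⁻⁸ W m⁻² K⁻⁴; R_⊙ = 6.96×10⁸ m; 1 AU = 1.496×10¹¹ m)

R_⋆ = 0.840 × 6.96×10⁸ = 5.85×10⁸ m.
d = 1.68 AU = 2.51×10¹¹ m.
L = 4πR_⋆²σT_⋆⁴ = 4π(5.85×10⁸)² × 5.67×10⁻⁸ × (5290)⁴ = 1.91×10²⁶ W.
S = L/(4πd²) = 240 W m⁻².
Energy balance: absorbed = emitted ⇒ πR²·S(1−A) = 4πR²·σT_eq⁴, so T_eq⁴ = S(1−A)/(4σ).
T_eq = [240 × 0.81 / (4 × 5.67×10⁻⁸)]^(1/4) = (8.58×10⁸)^(1/4) = 171 K.

T_eq ≈ 171 K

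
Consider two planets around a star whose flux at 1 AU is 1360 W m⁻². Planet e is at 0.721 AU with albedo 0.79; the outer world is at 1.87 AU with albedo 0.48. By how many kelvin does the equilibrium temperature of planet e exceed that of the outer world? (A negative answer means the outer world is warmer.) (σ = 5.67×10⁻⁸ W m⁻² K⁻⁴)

ΔT ≈ 49.0 K

T_eq = [S₀(1−A)/(4σd²)]^(1/4), so T ∝ (1−A)^(1/4) / √d.
T₁ = [1360×0.21/(4×5.67×10⁻⁸×0.721²)]^(1/4) = 221.85 K.
T₂ = [1360×0.52/(4×5.67×10⁻⁸×1.87²)]^(1/4) = 172.80 K.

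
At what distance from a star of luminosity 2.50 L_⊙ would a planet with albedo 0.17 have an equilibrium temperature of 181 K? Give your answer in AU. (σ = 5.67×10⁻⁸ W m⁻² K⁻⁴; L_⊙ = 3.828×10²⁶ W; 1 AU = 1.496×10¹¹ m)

L = 2.50 × 3.828×10²⁶ = 9.57×10²⁶ W.
From T_eq⁴ = L(1−A)/(16πσd²): d = √[L(1−A)/(16πσT_eq⁴)].
d = √[9.57×10²⁶ × 0.83 / (16π × 5.67×10⁻⁸ × (181)⁴)] = 5.10×10¹¹ m = 3.41 AU.

d ≈ 3.41 AU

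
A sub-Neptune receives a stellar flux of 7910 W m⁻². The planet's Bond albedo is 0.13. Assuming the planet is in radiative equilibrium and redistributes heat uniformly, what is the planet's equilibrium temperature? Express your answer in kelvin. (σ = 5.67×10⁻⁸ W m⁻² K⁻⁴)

Energy balance: absorbed = emitted ⇒ πR²·S(1−A) = 4πR²·σT_eq⁴, so T_eq⁴ = S(1−A)/(4σ).
T_eq = [7910 × 0.87 / (4 × 5.67×10⁻⁸)]^(1/4) = (3.03×10¹⁰)^(1/4) = 417 K.

T_eq ≈ 417 K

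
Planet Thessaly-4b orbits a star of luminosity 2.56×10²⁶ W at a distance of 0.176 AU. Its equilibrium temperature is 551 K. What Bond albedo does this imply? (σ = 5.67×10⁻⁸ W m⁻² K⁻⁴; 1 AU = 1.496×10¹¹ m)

A ≈ 0.29

d = 0.176 AU = 2.63×10¹⁰ m.
Flux: S = L/(4πd²) = 2.56×10²⁶/(4π×(2.63×10¹⁰)²) = 2.94×10⁴ W m⁻².
From T_eq⁴ = S(1−A)/(4σ): 1−A = 4σT_eq⁴/S.
1−A = 4 × 5.67×10⁻⁸ × (551)⁴ / 2.94×10⁴ = 0.711.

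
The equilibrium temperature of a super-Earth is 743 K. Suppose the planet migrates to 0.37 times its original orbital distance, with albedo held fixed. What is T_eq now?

T_eq ≈ 1220 K

T_eq ∝ L^(1/4) · d^(−1/2).
T′ = 743 / 0.37^(1/2) = 1220 K.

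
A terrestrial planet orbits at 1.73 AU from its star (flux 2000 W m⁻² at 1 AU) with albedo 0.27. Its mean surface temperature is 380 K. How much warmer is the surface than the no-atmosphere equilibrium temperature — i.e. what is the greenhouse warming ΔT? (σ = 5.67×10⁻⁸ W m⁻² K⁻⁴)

ΔT ≈ 164.6 K

S = 2000/1.73² = 668.2 W m⁻².
T_eq = [S(1−A)/(4σ)]^(1/4) = [668.2×0.73/(4×5.67×10⁻⁸)]^(1/4) = 215.4 K.
ΔT = T_surf − T_eq = 380 − 215.4.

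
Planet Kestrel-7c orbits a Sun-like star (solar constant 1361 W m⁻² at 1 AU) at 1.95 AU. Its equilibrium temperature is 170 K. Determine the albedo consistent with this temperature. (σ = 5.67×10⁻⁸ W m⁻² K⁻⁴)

Flux at 1.95 AU: S = 1361/1.95² = 358 W m⁻².
From T_eq⁴ = S(1−A)/(4σ): 1−A = 4σT_eq⁴/S.
1−A = 4 × 5.67×10⁻⁸ × (170)⁴ / 358 = 0.529.

A ≈ 0.47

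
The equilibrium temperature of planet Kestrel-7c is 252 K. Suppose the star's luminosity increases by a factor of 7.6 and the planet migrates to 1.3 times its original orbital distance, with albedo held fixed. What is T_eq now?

T_eq ∝ L^(1/4) · d^(−1/2).
T′ = 252 × 7.6^(1/4) / 1.3^(1/2) = 367 K.

T_eq ≈ 367 K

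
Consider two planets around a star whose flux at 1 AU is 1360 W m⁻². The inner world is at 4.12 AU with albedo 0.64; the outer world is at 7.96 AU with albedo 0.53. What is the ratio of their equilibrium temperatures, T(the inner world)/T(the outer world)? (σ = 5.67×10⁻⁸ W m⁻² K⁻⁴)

T₁/T₂ ≈ 1.300

T_eq = [S₀(1−A)/(4σd²)]^(1/4), so T ∝ (1−A)^(1/4) / √d.
T₁ = [1360×0.36/(4×5.67×10⁻⁸×4.12²)]^(1/4) = 106.19 K.
T₂ = [1360×0.47/(4×5.67×10⁻⁸×7.96²)]^(1/4) = 81.67 K.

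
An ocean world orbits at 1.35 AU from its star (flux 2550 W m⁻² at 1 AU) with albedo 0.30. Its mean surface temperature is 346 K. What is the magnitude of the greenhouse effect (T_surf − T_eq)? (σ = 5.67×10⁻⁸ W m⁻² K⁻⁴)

ΔT ≈ 89.7 K

S = 2550/1.35² = 1399 W m⁻².
T_eq = [S(1−A)/(4σ)]^(1/4) = [1399×0.70/(4×5.67×10⁻⁸)]^(1/4) = 256.3 K.
ΔT = T_surf − T_eq = 346 − 256.3.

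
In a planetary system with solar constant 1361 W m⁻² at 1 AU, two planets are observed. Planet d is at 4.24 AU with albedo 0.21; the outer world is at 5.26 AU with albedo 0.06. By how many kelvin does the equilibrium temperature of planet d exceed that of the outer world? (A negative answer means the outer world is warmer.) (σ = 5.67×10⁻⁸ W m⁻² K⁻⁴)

ΔT ≈ 7.9 K

T_eq = [S₀(1−A)/(4σd²)]^(1/4), so T ∝ (1−A)^(1/4) / √d.
T₁ = [1361×0.79/(4×5.67×10⁻⁸×4.24²)]^(1/4) = 127.43 K.
T₂ = [1361×0.94/(4×5.67×10⁻⁸×5.26²)]^(1/4) = 119.49 K.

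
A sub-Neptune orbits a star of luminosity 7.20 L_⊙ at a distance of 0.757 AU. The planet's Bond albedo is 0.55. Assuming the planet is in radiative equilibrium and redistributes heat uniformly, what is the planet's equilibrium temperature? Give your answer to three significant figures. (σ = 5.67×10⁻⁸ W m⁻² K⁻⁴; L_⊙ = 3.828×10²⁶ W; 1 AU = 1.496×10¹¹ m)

d = 0.757 AU = 1.13×10¹¹ m.
L = 7.20 × 3.828×10²⁶ = 2.76×10²⁷ W.
Flux: S = L/(4πd²) = 2.76×10²⁷/(4π×(1.13×10¹¹)²) = 1.71×10⁴ W m⁻².
Energy balance: absorbed = emitted ⇒ πR²·S(1−A) = 4πR²·σT_eq⁴, so T_eq⁴ = S(1−A)/(4σ).
T_eq = [1.71×10⁴ × 0.45 / (4 × 5.67×10⁻⁸)]^(1/4) = (3.39×10¹⁰)^(1/4) = 429 K.

T_eq ≈ 429 K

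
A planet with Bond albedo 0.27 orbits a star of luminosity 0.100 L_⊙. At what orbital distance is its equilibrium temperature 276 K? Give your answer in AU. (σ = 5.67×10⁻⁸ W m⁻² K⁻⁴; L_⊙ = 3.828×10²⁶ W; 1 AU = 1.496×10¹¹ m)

d ≈ 0.275 AU

L = 0.100 × 3.828×10²⁶ = 3.83×10²⁵ W.
From T_eq⁴ = L(1−A)/(16πσd²): d = √[L(1−A)/(16πσT_eq⁴)].
d = √[3.83×10²⁵ × 0.73 / (16π × 5.67×10⁻⁸ × (276)⁴)] = 4.11×10¹⁰ m = 0.275 AU.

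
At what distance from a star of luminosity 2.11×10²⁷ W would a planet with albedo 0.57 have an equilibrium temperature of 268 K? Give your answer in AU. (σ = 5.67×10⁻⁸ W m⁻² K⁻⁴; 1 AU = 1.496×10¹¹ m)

From T_eq⁴ = L(1−A)/(16πσd²): d = √[L(1−A)/(16πσT_eq⁴)].
d = √[2.11×10²⁷ × 0.43 / (16π × 5.67×10⁻⁸ × (268)⁴)] = 2.48×10¹¹ m = 1.66 AU.

d ≈ 1.66 AU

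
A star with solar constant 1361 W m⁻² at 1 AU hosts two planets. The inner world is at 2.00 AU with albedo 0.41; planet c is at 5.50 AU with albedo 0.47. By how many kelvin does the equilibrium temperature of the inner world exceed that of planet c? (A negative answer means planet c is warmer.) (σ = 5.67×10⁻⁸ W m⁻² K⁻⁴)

T_eq = [S₀(1−A)/(4σd²)]^(1/4), so T ∝ (1−A)^(1/4) / √d.
T₁ = [1361×0.59/(4×5.67×10⁻⁸×2.00²)]^(1/4) = 172.49 K.
T₂ = [1361×0.53/(4×5.67×10⁻⁸×5.50²)]^(1/4) = 101.26 K.

ΔT ≈ 71.2 K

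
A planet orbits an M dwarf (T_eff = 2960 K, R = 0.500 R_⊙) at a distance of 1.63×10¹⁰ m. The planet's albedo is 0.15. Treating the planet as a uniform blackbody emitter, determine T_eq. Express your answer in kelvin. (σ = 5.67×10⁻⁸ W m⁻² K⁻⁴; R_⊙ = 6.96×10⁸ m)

T_eq ≈ 294 K

R_⋆ = 0.500 × 6.96×10⁸ = 3.48×10⁸ m.
L = 4πR_⋆²σT_⋆⁴ = 4π(3.48×10⁸)² × 5.67×10⁻⁸ × (2960)⁴ = 6.62×10²⁴ W.
S = L/(4πd²) = 1980 W m⁻².
Energy balance: absorbed = emitted ⇒ πR²·S(1−A) = 4πR²·σT_eq⁴, so T_eq⁴ = S(1−A)/(4σ).
T_eq = [1980 × 0.85 / (4 × 5.67×10⁻⁸)]^(1/4) = (7.44×10⁹)^(1/4) = 294 K.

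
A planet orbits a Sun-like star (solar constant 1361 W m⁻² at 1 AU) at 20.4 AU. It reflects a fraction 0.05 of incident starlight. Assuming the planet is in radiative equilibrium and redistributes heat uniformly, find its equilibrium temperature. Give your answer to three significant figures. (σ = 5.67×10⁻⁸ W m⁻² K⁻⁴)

Flux at 20.4 AU: S = 1361/20.4² = 3.27 W m⁻².
Energy balance: absorbed = emitted ⇒ πR²·S(1−A) = 4πR²·σT_eq⁴, so T_eq⁴ = S(1−A)/(4σ).
T_eq = [3.27 × 0.95 / (4 × 5.67×10⁻⁸)]^(1/4) = (1.37×10⁷)^(1/4) = 60.8 K.

T_eq ≈ 60.8 K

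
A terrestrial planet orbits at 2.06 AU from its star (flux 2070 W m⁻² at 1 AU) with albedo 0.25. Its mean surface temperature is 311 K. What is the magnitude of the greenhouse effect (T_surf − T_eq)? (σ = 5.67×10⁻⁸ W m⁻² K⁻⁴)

S = 2070/2.06² = 487.8 W m⁻².
T_eq = [S(1−A)/(4σ)]^(1/4) = [487.8×0.75/(4×5.67×10⁻⁸)]^(1/4) = 200.4 K.
ΔT = T_surf − T_eq = 311 − 200.4.

ΔT ≈ 110.6 K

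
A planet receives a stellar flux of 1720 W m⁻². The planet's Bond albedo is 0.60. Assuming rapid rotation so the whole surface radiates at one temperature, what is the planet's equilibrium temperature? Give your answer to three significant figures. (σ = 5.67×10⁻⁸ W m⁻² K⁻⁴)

T_eq ≈ 235 K

Energy balance: absorbed = emitted ⇒ πR²·S(1−A) = 4πR²·σT_eq⁴, so T_eq⁴ = S(1−A)/(4σ).
T_eq = [1720 × 0.40 / (4 × 5.67×10⁻⁸)]^(1/4) = (3.03×10⁹)^(1/4) = 235 K.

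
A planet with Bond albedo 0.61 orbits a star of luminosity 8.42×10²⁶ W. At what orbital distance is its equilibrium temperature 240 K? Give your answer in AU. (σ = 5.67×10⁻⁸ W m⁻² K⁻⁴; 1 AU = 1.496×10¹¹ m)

d ≈ 1.25 AU

From T_eq⁴ = L(1−A)/(16πσd²): d = √[L(1−A)/(16πσT_eq⁴)].
d = √[8.42×10²⁶ × 0.39 / (16π × 5.67×10⁻⁸ × (240)⁴)] = 1.86×10¹¹ m = 1.25 AU.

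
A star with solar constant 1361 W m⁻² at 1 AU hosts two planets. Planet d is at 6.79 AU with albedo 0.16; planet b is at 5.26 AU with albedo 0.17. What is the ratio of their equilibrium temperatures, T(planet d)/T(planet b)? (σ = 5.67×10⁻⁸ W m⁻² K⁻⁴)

T_eq = [S₀(1−A)/(4σd²)]^(1/4), so T ∝ (1−A)^(1/4) / √d.
T₁ = [1361×0.84/(4×5.67×10⁻⁸×6.79²)]^(1/4) = 102.26 K.
T₂ = [1361×0.83/(4×5.67×10⁻⁸×5.26²)]^(1/4) = 115.83 K.

T₁/T₂ ≈ 0.883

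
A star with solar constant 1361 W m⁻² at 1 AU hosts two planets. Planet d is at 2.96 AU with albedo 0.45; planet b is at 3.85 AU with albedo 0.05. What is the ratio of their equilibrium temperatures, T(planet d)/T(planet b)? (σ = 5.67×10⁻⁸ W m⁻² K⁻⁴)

T_eq = [S₀(1−A)/(4σd²)]^(1/4), so T ∝ (1−A)^(1/4) / √d.
T₁ = [1361×0.55/(4×5.67×10⁻⁸×2.96²)]^(1/4) = 139.32 K.
T₂ = [1361×0.95/(4×5.67×10⁻⁸×3.85²)]^(1/4) = 140.04 K.

T₁/T₂ ≈ 0.995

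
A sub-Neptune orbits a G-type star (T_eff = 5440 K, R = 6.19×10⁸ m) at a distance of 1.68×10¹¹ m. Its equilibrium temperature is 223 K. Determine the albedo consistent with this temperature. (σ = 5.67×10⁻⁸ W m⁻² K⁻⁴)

A ≈ 0.17

L = 4πR_⋆²σT_⋆⁴ = 4π(6.19×10⁸)² × 5.67×10⁻⁸ × (5440)⁴ = 2.39×10²⁶ W.
S = L/(4πd²) = 674 W m⁻².
From T_eq⁴ = S(1−A)/(4σ): 1−A = 4σT_eq⁴/S.
1−A = 4 × 5.67×10⁻⁸ × (223)⁴ / 674 = 0.832.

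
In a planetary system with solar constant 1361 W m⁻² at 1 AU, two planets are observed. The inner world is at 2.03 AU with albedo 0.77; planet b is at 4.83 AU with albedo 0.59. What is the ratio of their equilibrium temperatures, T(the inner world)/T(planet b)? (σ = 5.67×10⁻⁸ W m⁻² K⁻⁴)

T₁/T₂ ≈ 1.335

T_eq = [S₀(1−A)/(4σd²)]^(1/4), so T ∝ (1−A)^(1/4) / √d.
T₁ = [1361×0.23/(4×5.67×10⁻⁸×2.03²)]^(1/4) = 135.28 K.
T₂ = [1361×0.41/(4×5.67×10⁻⁸×4.83²)]^(1/4) = 101.34 K.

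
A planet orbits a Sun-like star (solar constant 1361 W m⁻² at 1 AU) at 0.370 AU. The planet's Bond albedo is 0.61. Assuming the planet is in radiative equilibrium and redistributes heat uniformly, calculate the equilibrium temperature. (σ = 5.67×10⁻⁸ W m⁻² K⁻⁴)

T_eq ≈ 362 K

Flux at 0.370 AU: S = 1361/0.370² = 9940 W m⁻².
Energy balance: absorbed = emitted ⇒ πR²·S(1−A) = 4πR²·σT_eq⁴, so T_eq⁴ = S(1−A)/(4σ).
T_eq = [9940 × 0.39 / (4 × 5.67×10⁻⁸)]^(1/4) = (1.71×10¹⁰)^(1/4) = 362 K.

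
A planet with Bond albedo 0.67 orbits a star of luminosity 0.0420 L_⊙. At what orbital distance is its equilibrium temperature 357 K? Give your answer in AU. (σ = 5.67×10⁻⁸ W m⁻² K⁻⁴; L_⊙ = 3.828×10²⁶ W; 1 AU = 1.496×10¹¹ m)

L = 0.0420 × 3.828×10²⁶ = 1.61×10²⁵ W.
From T_eq⁴ = L(1−A)/(16πσd²): d = √[L(1−A)/(16πσT_eq⁴)].
d = √[1.61×10²⁵ × 0.33 / (16π × 5.67×10⁻⁸ × (357)⁴)] = 1.07×10¹⁰ m = 0.0716 AU.

d ≈ 0.0716 AU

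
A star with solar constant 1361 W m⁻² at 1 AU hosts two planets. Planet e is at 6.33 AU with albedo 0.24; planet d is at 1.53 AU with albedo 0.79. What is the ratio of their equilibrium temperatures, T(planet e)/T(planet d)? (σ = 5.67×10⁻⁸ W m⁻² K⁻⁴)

T_eq = [S₀(1−A)/(4σd²)]^(1/4), so T ∝ (1−A)^(1/4) / √d.
T₁ = [1361×0.76/(4×5.67×10⁻⁸×6.33²)]^(1/4) = 103.29 K.
T₂ = [1361×0.21/(4×5.67×10⁻⁸×1.53²)]^(1/4) = 152.32 K.

T₁/T₂ ≈ 0.678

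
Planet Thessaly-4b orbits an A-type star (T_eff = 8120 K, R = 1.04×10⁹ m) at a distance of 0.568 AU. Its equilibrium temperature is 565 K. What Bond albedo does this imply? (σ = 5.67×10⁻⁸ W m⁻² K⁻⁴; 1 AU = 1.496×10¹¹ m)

A ≈ 0.37

d = 0.568 AU = 8.50×10¹⁰ m.
L = 4πR_⋆²σT_⋆⁴ = 4π(1.04×10⁹)² × 5.67×10⁻⁸ × (8120)⁴ = 3.35×10²⁷ W.
S = L/(4πd²) = 3.69×10⁴ W m⁻².
From T_eq⁴ = S(1−A)/(4σ): 1−A = 4σT_eq⁴/S.
1−A = 4 × 5.67×10⁻⁸ × (565)⁴ / 3.69×10⁴ = 0.626.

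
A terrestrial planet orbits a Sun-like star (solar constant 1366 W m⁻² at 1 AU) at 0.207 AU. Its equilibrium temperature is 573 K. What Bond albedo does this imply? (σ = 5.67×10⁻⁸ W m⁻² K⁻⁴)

Flux at 0.207 AU: S = 1366/0.207² = 3.19×10⁴ W m⁻².
From T_eq⁴ = S(1−A)/(4σ): 1−A = 4σT_eq⁴/S.
1−A = 4 × 5.67×10⁻⁸ × (573)⁴ / 3.19×10⁴ = 0.767.

A ≈ 0.23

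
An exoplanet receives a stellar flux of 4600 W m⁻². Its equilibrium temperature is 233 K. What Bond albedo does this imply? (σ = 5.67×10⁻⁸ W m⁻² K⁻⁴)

A ≈ 0.85

From T_eq⁴ = S(1−A)/(4σ): 1−A = 4σT_eq⁴/S.
1−A = 4 × 5.67×10⁻⁸ × (233)⁴ / 4600 = 0.145.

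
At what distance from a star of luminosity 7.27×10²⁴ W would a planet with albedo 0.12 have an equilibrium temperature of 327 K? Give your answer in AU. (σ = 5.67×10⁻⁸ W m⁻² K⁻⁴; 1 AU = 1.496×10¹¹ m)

From T_eq⁴ = L(1−A)/(16πσd²): d = √[L(1−A)/(16πσT_eq⁴)].
d = √[7.27×10²⁴ × 0.88 / (16π × 5.67×10⁻⁸ × (327)⁴)] = 1.40×10¹⁰ m = 0.0937 AU.

d ≈ 0.0937 AU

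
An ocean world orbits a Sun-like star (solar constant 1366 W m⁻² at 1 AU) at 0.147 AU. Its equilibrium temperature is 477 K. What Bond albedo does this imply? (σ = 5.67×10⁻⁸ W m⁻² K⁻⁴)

Flux at 0.147 AU: S = 1366/0.147² = 6.32×10⁴ W m⁻².
From T_eq⁴ = S(1−A)/(4σ): 1−A = 4σT_eq⁴/S.
1−A = 4 × 5.67×10⁻⁸ × (477)⁴ / 6.32×10⁴ = 0.186.

A ≈ 0.81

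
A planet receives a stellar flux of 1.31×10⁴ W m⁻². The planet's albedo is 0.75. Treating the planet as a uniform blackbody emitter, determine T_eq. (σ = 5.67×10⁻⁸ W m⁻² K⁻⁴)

T_eq ≈ 347 K

Energy balance: absorbed = emitted ⇒ πR²·S(1−A) = 4πR²·σT_eq⁴, so T_eq⁴ = S(1−A)/(4σ).
T_eq = [1.31×10⁴ × 0.25 / (4 × 5.67×10⁻⁸)]^(1/4) = (1.44×10¹⁰)^(1/4) = 347 K.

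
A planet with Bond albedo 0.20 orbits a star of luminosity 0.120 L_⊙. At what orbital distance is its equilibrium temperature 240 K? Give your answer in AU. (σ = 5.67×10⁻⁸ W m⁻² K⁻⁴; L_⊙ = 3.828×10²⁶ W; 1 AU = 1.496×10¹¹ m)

d ≈ 0.417 AU

L = 0.120 × 3.828×10²⁶ = 4.59×10²⁵ W.
From T_eq⁴ = L(1−A)/(16πσd²): d = √[L(1−A)/(16πσT_eq⁴)].
d = √[4.59×10²⁵ × 0.80 / (16π × 5.67×10⁻⁸ × (240)⁴)] = 6.23×10¹⁰ m = 0.417 AU.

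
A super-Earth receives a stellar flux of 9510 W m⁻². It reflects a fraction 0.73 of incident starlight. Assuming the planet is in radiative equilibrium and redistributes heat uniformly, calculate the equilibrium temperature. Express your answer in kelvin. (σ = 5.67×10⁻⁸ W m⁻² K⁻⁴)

T_eq ≈ 326 K

Energy balance: absorbed = emitted ⇒ πR²·S(1−A) = 4πR²·σT_eq⁴, so T_eq⁴ = S(1−A)/(4σ).
T_eq = [9510 × 0.27 / (4 × 5.67×10⁻⁸)]^(1/4) = (1.13×10¹⁰)^(1/4) = 326 K.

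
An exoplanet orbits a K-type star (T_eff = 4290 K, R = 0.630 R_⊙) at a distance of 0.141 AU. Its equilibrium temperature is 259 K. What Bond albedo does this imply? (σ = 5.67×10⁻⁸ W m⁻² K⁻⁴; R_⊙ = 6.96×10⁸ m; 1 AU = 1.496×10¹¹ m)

R_⋆ = 0.630 × 6.96×10⁸ = 4.38×10⁸ m.
d = 0.141 AU = 2.11×10¹⁰ m.
L = 4πR_⋆²σT_⋆⁴ = 4π(4.38×10⁸)² × 5.67×10⁻⁸ × (4290)⁴ = 4.64×10²⁵ W.
S = L/(4πd²) = 8300 W m⁻².
From T_eq⁴ = S(1−A)/(4σ): 1−A = 4σT_eq⁴/S.
1−A = 4 × 5.67×10⁻⁸ × (259)⁴ / 8300 = 0.123.

A ≈ 0.88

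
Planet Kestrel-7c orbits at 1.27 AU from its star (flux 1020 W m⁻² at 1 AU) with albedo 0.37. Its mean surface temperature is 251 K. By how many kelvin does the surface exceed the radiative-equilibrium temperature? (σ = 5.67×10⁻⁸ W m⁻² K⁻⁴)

S = 1020/1.27² = 632.4 W m⁻².
T_eq = [S(1−A)/(4σ)]^(1/4) = [632.4×0.63/(4×5.67×10⁻⁸)]^(1/4) = 204.7 K.
ΔT = T_surf − T_eq = 251 − 204.7.

ΔT ≈ 46.3 K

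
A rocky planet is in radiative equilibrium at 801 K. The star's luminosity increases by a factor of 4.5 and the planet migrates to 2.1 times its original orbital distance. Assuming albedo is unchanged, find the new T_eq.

T_eq ≈ 805 K

T_eq ∝ L^(1/4) · d^(−1/2).
T′ = 801 × 4.5^(1/4) / 2.1^(1/2) = 805 K.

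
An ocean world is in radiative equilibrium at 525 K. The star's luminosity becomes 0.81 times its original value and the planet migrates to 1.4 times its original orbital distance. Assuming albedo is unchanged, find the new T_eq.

T_eq ∝ L^(1/4) · d^(−1/2).
T′ = 525 × 0.81^(1/4) / 1.4^(1/2) = 421 K.

T_eq ≈ 421 K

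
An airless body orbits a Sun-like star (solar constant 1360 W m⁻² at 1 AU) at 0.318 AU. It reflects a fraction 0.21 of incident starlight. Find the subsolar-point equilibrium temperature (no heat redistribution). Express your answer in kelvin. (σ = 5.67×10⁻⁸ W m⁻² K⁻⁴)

T_ss ≈ 658 K

Flux at 0.318 AU: S = 1360/0.318² = 1.34×10⁴ W m⁻².
At the subsolar point the surface absorbs S(1−A) and emits σT⁴ per unit area — no factor of 4, since only the local patch is in balance.
T = [1.34×10⁴ × 0.79 / 5.67×10⁻⁸]^(1/4) = (1.87×10¹¹)^(1/4) = 658 K.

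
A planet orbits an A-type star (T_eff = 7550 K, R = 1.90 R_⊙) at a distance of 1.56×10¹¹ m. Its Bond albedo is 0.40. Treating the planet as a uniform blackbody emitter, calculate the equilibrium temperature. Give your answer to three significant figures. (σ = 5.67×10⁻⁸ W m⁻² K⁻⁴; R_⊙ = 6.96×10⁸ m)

T_eq ≈ 433 K

R_⋆ = 1.90 × 6.96×10⁸ = 1.32×10⁹ m.
L = 4πR_⋆²σT_⋆⁴ = 4π(1.32×10⁹)² × 5.67×10⁻⁸ × (7550)⁴ = 4.05×10²⁷ W.
S = L/(4πd²) = 1.32×10⁴ W m⁻².
Energy balance: absorbed = emitted ⇒ πR²·S(1−A) = 4πR²·σT_eq⁴, so T_eq⁴ = S(1−A)/(4σ).
T_eq = [1.32×10⁴ × 0.60 / (4 × 5.67×10⁻⁸)]^(1/4) = (3.50×10¹⁰)^(1/4) = 433 K.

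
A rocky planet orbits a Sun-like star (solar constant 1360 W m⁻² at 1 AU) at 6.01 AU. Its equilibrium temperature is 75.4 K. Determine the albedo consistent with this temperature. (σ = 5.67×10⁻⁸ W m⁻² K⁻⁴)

A ≈ 0.81

Flux at 6.01 AU: S = 1360/6.01² = 37.7 W m⁻².
From T_eq⁴ = S(1−A)/(4σ): 1−A = 4σT_eq⁴/S.
1−A = 4 × 5.67×10⁻⁸ × (75.4)⁴ / 37.7 = 0.195.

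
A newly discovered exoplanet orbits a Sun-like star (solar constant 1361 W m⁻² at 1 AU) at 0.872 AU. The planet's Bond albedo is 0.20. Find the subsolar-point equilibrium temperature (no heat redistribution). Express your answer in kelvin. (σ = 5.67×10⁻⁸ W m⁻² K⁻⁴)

Flux at 0.872 AU: S = 1361/0.872² = 1790 W m⁻².
At the subsolar point the surface absorbs S(1−A) and emits σT⁴ per unit area — no factor of 4, since only the local patch is in balance.
T = [1790 × 0.80 / 5.67×10⁻⁸]^(1/4) = (2.53×10¹⁰)^(1/4) = 399 K.

T_ss ≈ 399 K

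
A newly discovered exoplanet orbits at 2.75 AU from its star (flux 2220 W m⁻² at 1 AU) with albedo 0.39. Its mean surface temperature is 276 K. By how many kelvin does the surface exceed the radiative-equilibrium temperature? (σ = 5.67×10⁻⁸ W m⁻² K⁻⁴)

ΔT ≈ 108.4 K

S = 2220/2.75² = 293.6 W m⁻².
T_eq = [S(1−A)/(4σ)]^(1/4) = [293.6×0.61/(4×5.67×10⁻⁸)]^(1/4) = 167.6 K.
ΔT = T_surf − T_eq = 276 − 167.6.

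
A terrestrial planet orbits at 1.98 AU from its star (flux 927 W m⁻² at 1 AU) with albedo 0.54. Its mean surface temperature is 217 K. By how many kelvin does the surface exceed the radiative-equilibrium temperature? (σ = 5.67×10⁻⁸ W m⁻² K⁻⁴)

S = 927/1.98² = 236.5 W m⁻².
T_eq = [S(1−A)/(4σ)]^(1/4) = [236.5×0.46/(4×5.67×10⁻⁸)]^(1/4) = 148.0 K.
ΔT = T_surf − T_eq = 217 − 148.0.

ΔT ≈ 69.0 K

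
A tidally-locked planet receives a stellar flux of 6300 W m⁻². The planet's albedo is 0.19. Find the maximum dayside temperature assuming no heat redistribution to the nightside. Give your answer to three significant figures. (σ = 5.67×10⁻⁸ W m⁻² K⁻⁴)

With no redistribution each surface element balances locally: S(1−A) = σT⁴.
T = [6300 × 0.81 / 5.67×10⁻⁸]^(1/4) = (9.00×10¹⁰)^(1/4) = 548 K.

T_ss ≈ 548 K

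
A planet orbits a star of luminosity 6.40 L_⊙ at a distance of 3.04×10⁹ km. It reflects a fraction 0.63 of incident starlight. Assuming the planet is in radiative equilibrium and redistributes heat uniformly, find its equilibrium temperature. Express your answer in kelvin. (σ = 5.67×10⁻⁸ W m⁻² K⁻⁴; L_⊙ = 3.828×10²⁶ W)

T_eq ≈ 76.6 K

d = 3.04×10⁹ km = 3.04×10¹² m.
L = 6.40 × 3.828×10²⁶ = 2.45×10²⁷ W.
Flux: S = L/(4πd²) = 2.45×10²⁷/(4π×(3.04×10¹²)²) = 21.1 W m⁻².
Energy balance: absorbed = emitted ⇒ πR²·S(1−A) = 4πR²·σT_eq⁴, so T_eq⁴ = S(1−A)/(4σ).
T_eq = [21.1 × 0.37 / (4 × 5.67×10⁻⁸)]^(1/4) = (3.44×10⁷)^(1/4) = 76.6 K.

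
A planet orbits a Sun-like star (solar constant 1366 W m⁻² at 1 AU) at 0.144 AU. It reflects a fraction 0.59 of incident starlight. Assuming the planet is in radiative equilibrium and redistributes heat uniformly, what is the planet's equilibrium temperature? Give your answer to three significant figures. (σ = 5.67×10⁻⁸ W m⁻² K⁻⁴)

T_eq ≈ 587 K

Flux at 0.144 AU: S = 1366/0.144² = 6.59×10⁴ W m⁻².
Energy balance: absorbed = emitted ⇒ πR²·S(1−A) = 4πR²·σT_eq⁴, so T_eq⁴ = S(1−A)/(4σ).
T_eq = [6.59×10⁴ × 0.41 / (4 × 5.67×10⁻⁸)]^(1/4) = (1.19×10¹¹)^(1/4) = 587 K.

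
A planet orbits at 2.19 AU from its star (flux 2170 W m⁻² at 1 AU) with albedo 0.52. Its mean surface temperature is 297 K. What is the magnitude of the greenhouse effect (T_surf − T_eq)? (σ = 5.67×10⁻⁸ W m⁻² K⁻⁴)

S = 2170/2.19² = 452.5 W m⁻².
T_eq = [S(1−A)/(4σ)]^(1/4) = [452.5×0.48/(4×5.67×10⁻⁸)]^(1/4) = 175.9 K.
ΔT = T_surf − T_eq = 297 − 175.9.

ΔT ≈ 121.1 K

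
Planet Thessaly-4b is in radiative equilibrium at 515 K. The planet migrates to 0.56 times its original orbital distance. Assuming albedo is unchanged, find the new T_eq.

T_eq ∝ L^(1/4) · d^(−1/2).
T′ = 515 / 0.56^(1/2) = 688 K.

T_eq ≈ 688 K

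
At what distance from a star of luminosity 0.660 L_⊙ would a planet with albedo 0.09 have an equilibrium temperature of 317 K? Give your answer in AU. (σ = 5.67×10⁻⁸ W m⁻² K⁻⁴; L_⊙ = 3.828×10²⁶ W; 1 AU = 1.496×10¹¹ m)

L = 0.660 × 3.828×10²⁶ = 2.53×10²⁶ W.
From T_eq⁴ = L(1−A)/(16πσd²): d = √[L(1−A)/(16πσT_eq⁴)].
d = √[2.53×10²⁶ × 0.91 / (16π × 5.67×10⁻⁸ × (317)⁴)] = 8.94×10¹⁰ m = 0.597 AU.

d ≈ 0.597 AU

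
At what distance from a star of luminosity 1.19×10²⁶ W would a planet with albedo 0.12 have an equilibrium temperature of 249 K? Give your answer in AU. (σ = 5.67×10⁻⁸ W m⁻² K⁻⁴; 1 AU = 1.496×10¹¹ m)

d ≈ 0.654 AU

From T_eq⁴ = L(1−A)/(16πσd²): d = √[L(1−A)/(16πσT_eq⁴)].
d = √[1.19×10²⁶ × 0.88 / (16π × 5.67×10⁻⁸ × (249)⁴)] = 9.78×10¹⁰ m = 0.654 AU.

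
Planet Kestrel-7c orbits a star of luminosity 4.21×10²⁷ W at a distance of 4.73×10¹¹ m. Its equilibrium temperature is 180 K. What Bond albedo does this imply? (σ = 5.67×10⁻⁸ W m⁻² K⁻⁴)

A ≈ 0.84

Flux: S = L/(4πd²) = 4.21×10²⁷/(4π×(4.73×10¹¹)²) = 1500 W m⁻².
From T_eq⁴ = S(1−A)/(4σ): 1−A = 4σT_eq⁴/S.
1−A = 4 × 5.67×10⁻⁸ × (180)⁴ / 1500 = 0.159.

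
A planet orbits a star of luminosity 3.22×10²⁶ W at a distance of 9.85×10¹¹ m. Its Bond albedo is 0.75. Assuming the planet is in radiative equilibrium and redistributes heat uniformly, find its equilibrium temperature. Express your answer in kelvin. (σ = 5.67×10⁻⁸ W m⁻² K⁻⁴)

Flux: S = L/(4πd²) = 3.22×10²⁶/(4π×(9.85×10¹¹)²) = 26.4 W m⁻².
Energy balance: absorbed = emitted ⇒ πR²·S(1−A) = 4πR²·σT_eq⁴, so T_eq⁴ = S(1−A)/(4σ).
T_eq = [26.4 × 0.25 / (4 × 5.67×10⁻⁸)]^(1/4) = (2.91×10⁷)^(1/4) = 73.5 K.

T_eq ≈ 73.5 K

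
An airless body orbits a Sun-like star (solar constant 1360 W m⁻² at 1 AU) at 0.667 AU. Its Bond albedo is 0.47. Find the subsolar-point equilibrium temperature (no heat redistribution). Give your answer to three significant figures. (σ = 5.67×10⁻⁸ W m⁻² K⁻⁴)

T_ss ≈ 411 K

Flux at 0.667 AU: S = 1360/0.667² = 3060 W m⁻².
At the subsolar point the surface absorbs S(1−A) and emits σT⁴ per unit area — no factor of 4, since only the local patch is in balance.
T = [3060 × 0.53 / 5.67×10⁻⁸]^(1/4) = (2.86×10¹⁰)^(1/4) = 411 K.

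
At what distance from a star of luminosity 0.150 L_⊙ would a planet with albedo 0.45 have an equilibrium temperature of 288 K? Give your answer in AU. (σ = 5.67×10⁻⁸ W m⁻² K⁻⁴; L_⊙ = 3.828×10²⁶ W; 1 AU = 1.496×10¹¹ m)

L = 0.150 × 3.828×10²⁶ = 5.74×10²⁵ W.
From T_eq⁴ = L(1−A)/(16πσd²): d = √[L(1−A)/(16πσT_eq⁴)].
d = √[5.74×10²⁵ × 0.55 / (16π × 5.67×10⁻⁸ × (288)⁴)] = 4.01×10¹⁰ m = 0.268 AU.

d ≈ 0.268 AU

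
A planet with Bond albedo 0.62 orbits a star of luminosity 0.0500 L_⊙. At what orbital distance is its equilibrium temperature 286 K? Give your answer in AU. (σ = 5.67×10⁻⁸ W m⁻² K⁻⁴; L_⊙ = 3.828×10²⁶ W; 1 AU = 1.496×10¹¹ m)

d ≈ 0.131 AU

L = 0.0500 × 3.828×10²⁶ = 1.91×10²⁵ W.
From T_eq⁴ = L(1−A)/(16πσd²): d = √[L(1−A)/(16πσT_eq⁴)].
d = √[1.91×10²⁵ × 0.38 / (16π × 5.67×10⁻⁸ × (286)⁴)] = 1.95×10¹⁰ m = 0.131 AU.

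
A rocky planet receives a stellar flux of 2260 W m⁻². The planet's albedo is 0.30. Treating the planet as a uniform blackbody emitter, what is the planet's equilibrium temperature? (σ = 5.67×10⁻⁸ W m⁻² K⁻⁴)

Energy balance: absorbed = emitted ⇒ πR²·S(1−A) = 4πR²·σT_eq⁴, so T_eq⁴ = S(1−A)/(4σ).
T_eq = [2260 × 0.70 / (4 × 5.67×10⁻⁸)]^(1/4) = (6.98×10⁹)^(1/4) = 289 K.

T_eq ≈ 289 K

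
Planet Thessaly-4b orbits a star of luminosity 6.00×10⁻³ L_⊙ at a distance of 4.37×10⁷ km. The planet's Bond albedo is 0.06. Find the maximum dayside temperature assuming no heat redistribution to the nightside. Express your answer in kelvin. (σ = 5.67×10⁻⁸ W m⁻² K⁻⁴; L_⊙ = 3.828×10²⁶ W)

d = 4.37×10⁷ km = 4.37×10¹⁰ m.
L = 6.00×10⁻³ × 3.828×10²⁶ = 2.30×10²⁴ W.
Flux: S = L/(4πd²) = 2.30×10²⁴/(4π×(4.37×10¹⁰)²) = 95.7 W m⁻².
With no redistribution each surface element balances locally: S(1−A) = σT⁴.
T = [95.7 × 0.94 / 5.67×10⁻⁸]^(1/4) = (1.59×10⁹)^(1/4) = 200 K.

T_ss ≈ 200 K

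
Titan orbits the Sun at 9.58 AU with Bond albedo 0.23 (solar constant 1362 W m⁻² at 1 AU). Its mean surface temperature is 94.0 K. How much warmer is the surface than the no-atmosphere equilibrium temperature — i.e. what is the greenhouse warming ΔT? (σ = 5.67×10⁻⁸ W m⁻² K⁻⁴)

ΔT ≈ 9.7 K

S = 1362/9.58² = 14.84 W m⁻².
T_eq = [S(1−A)/(4σ)]^(1/4) = [14.84×0.77/(4×5.67×10⁻⁸)]^(1/4) = 84.3 K.
ΔT = T_surf − T_eq = 94 − 84.3.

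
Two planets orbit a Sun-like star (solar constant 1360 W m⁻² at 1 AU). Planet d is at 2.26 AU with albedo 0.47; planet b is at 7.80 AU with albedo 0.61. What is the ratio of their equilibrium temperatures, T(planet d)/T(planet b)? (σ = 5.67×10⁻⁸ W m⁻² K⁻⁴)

T_eq = [S₀(1−A)/(4σd²)]^(1/4), so T ∝ (1−A)^(1/4) / √d.
T₁ = [1360×0.53/(4×5.67×10⁻⁸×2.26²)]^(1/4) = 157.94 K.
T₂ = [1360×0.39/(4×5.67×10⁻⁸×7.80²)]^(1/4) = 78.74 K.

T₁/T₂ ≈ 2.006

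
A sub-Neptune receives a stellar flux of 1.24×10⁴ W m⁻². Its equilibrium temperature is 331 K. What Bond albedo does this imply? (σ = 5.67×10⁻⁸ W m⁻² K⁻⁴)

A ≈ 0.78

From T_eq⁴ = S(1−A)/(4σ): 1−A = 4σT_eq⁴/S.
1−A = 4 × 5.67×10⁻⁸ × (331)⁴ / 1.24×10⁴ = 0.220.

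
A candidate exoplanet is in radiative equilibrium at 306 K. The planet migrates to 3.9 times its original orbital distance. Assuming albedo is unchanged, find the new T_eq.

T_eq ∝ L^(1/4) · d^(−1/2).
T′ = 306 / 3.9^(1/2) = 155 K.

T_eq ≈ 155 K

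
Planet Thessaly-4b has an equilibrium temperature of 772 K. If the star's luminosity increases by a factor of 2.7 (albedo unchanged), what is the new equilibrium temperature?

T_eq ∝ L^(1/4) · d^(−1/2).
T′ = 772 × 2.7^(1/4) = 990 K.

T_eq ≈ 990 K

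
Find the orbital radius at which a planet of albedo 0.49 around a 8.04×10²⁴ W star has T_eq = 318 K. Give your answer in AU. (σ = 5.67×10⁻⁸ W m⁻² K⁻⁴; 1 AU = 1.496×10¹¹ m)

From T_eq⁴ = L(1−A)/(16πσd²): d = √[L(1−A)/(16πσT_eq⁴)].
d = √[8.04×10²⁴ × 0.51 / (16π × 5.67×10⁻⁸ × (318)⁴)] = 1.19×10¹⁰ m = 0.0793 AU.

d ≈ 0.0793 AU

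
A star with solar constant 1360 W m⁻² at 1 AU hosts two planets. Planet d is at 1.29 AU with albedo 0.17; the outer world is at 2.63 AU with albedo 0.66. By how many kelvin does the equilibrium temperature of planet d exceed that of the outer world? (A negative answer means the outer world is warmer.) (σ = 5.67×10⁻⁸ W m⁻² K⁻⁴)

ΔT ≈ 102.8 K

T_eq = [S₀(1−A)/(4σd²)]^(1/4), so T ∝ (1−A)^(1/4) / √d.
T₁ = [1360×0.83/(4×5.67×10⁻⁸×1.29²)]^(1/4) = 233.86 K.
T₂ = [1360×0.34/(4×5.67×10⁻⁸×2.63²)]^(1/4) = 131.03 K.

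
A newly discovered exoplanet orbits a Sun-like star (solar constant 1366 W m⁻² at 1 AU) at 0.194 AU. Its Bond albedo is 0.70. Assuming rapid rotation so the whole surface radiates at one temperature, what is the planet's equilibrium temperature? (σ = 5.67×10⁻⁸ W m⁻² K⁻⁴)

T_eq ≈ 468 K

Flux at 0.194 AU: S = 1366/0.194² = 3.63×10⁴ W m⁻².
Energy balance: absorbed = emitted ⇒ πR²·S(1−A) = 4πR²·σT_eq⁴, so T_eq⁴ = S(1−A)/(4σ).
T_eq = [3.63×10⁴ × 0.30 / (4 × 5.67×10⁻⁸)]^(1/4) = (4.80×10¹⁰)^(1/4) = 468 K.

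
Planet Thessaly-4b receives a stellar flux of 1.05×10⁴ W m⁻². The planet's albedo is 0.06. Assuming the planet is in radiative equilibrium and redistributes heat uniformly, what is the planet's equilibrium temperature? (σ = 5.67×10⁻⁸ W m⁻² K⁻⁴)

T_eq ≈ 457 K

Energy balance: absorbed = emitted ⇒ πR²·S(1−A) = 4πR²·σT_eq⁴, so T_eq⁴ = S(1−A)/(4σ).
T_eq = [1.05×10⁴ × 0.94 / (4 × 5.67×10⁻⁸)]^(1/4) = (4.35×10¹⁰)^(1/4) = 457 K.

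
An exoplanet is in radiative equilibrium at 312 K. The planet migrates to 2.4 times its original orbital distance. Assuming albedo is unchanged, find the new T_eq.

T_eq ∝ L^(1/4) · d^(−1/2).
T′ = 312 / 2.4^(1/2) = 201 K.

T_eq ≈ 201 K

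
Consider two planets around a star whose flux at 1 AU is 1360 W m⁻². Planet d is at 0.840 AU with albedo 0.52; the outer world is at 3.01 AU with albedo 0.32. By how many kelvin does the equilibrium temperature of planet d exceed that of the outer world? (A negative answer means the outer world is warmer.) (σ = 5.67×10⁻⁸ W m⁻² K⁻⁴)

T_eq = [S₀(1−A)/(4σd²)]^(1/4), so T ∝ (1−A)^(1/4) / √d.
T₁ = [1360×0.48/(4×5.67×10⁻⁸×0.840²)]^(1/4) = 252.72 K.
T₂ = [1360×0.68/(4×5.67×10⁻⁸×3.01²)]^(1/4) = 145.65 K.

ΔT ≈ 107.1 K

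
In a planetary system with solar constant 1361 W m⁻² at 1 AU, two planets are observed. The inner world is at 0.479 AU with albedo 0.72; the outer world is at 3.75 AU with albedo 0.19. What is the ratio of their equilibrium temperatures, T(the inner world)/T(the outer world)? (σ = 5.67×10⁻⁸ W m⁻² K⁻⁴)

T₁/T₂ ≈ 2.145

T_eq = [S₀(1−A)/(4σd²)]^(1/4), so T ∝ (1−A)^(1/4) / √d.
T₁ = [1361×0.28/(4×5.67×10⁻⁸×0.479²)]^(1/4) = 292.53 K.
T₂ = [1361×0.81/(4×5.67×10⁻⁸×3.75²)]^(1/4) = 136.35 K.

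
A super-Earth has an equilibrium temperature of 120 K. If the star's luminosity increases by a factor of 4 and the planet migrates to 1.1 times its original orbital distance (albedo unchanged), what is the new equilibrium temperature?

T_eq ∝ L^(1/4) · d^(−1/2).
T′ = 120 × 4^(1/4) / 1.1^(1/2) = 162 K.

T_eq ≈ 162 K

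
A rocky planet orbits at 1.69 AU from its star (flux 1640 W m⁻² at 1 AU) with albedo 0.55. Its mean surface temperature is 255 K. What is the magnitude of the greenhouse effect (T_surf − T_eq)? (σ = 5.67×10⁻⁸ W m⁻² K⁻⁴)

ΔT ≈ 71.3 K

S = 1640/1.69² = 574.2 W m⁻².
T_eq = [S(1−A)/(4σ)]^(1/4) = [574.2×0.45/(4×5.67×10⁻⁸)]^(1/4) = 183.7 K.
ΔT = T_surf − T_eq = 255 − 183.7.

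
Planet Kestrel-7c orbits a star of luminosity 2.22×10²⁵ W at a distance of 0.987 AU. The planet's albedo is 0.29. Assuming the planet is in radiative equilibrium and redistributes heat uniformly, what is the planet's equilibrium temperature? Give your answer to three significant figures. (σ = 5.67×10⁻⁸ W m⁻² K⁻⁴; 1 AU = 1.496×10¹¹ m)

T_eq ≈ 126 K

d = 0.987 AU = 1.48×10¹¹ m.
Flux: S = L/(4πd²) = 2.22×10²⁵/(4π×(1.48×10¹¹)²) = 81.0 W m⁻².
Energy balance: absorbed = emitted ⇒ πR²·S(1−A) = 4πR²·σT_eq⁴, so T_eq⁴ = S(1−A)/(4σ).
T_eq = [81.0 × 0.71 / (4 × 5.67×10⁻⁸)]^(1/4) = (2.54×10⁸)^(1/4) = 126 K.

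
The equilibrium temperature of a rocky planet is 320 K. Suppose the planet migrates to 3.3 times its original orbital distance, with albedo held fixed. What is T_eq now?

T_eq ≈ 176 K

T_eq ∝ L^(1/4) · d^(−1/2).
T′ = 320 / 3.3^(1/2) = 176 K.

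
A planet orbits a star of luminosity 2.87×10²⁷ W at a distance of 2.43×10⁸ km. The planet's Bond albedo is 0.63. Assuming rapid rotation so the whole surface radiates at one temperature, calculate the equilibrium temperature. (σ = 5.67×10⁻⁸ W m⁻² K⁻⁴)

d = 2.43×10⁸ km = 2.43×10¹¹ m.
Flux: S = L/(4πd²) = 2.87×10²⁷/(4π×(2.43×10¹¹)²) = 3870 W m⁻².
Energy balance: absorbed = emitted ⇒ πR²·S(1−A) = 4πR²·σT_eq⁴, so T_eq⁴ = S(1−A)/(4σ).
T_eq = [3870 × 0.37 / (4 × 5.67×10⁻⁸)]^(1/4) = (6.31×10⁹)^(1/4) = 282 K.

T_eq ≈ 282 K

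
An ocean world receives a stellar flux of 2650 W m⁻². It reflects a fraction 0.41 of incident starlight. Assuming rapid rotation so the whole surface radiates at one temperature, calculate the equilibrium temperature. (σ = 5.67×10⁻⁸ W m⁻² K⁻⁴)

T_eq ≈ 288 K

Energy balance: absorbed = emitted ⇒ πR²·S(1−A) = 4πR²·σT_eq⁴, so T_eq⁴ = S(1−A)/(4σ).
T_eq = [2650 × 0.59 / (4 × 5.67×10⁻⁸)]^(1/4) = (6.89×10⁹)^(1/4) = 288 K.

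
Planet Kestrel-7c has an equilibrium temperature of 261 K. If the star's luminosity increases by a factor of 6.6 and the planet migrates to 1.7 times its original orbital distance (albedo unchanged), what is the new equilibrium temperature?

T_eq ≈ 321 K

T_eq ∝ L^(1/4) · d^(−1/2).
T′ = 261 × 6.6^(1/4) / 1.7^(1/2) = 321 K.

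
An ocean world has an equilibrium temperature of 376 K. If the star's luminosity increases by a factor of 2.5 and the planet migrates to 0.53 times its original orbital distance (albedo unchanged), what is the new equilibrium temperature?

T_eq ∝ L^(1/4) · d^(−1/2).
T′ = 376 × 2.5^(1/4) / 0.53^(1/2) = 649 K.

T_eq ≈ 649 K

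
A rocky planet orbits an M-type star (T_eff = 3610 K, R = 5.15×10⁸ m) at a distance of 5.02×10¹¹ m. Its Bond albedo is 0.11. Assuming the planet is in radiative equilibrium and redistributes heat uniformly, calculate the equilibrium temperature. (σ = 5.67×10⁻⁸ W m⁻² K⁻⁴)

L = 4πR_⋆²σT_⋆⁴ = 4π(5.15×10⁸)² × 5.67×10⁻⁸ × (3610)⁴ = 3.21×10²⁵ W.
S = L/(4πd²) = 10.1 W m⁻².
Energy balance: absorbed = emitted ⇒ πR²·S(1−A) = 4πR²·σT_eq⁴, so T_eq⁴ = S(1−A)/(4σ).
T_eq = [10.1 × 0.89 / (4 × 5.67×10⁻⁸)]^(1/4) = (3.98×10⁷)^(1/4) = 79.4 K.

T_eq ≈ 79.4 K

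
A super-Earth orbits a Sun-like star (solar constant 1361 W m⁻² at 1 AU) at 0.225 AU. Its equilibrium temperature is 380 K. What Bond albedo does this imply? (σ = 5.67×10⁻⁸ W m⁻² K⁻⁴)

A ≈ 0.82

Flux at 0.225 AU: S = 1361/0.225² = 2.69×10⁴ W m⁻².
From T_eq⁴ = S(1−A)/(4σ): 1−A = 4σT_eq⁴/S.
1−A = 4 × 5.67×10⁻⁸ × (380)⁴ / 2.69×10⁴ = 0.176.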